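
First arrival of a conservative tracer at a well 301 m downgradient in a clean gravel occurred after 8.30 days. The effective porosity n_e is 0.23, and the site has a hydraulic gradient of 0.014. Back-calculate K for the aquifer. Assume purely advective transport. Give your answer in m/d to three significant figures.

596 m/d

v = L / t = 301 / 8.30 = 36.27 m/d
K = v · n / i = 36.27 × 0.23 / 0.014 = 596 m/d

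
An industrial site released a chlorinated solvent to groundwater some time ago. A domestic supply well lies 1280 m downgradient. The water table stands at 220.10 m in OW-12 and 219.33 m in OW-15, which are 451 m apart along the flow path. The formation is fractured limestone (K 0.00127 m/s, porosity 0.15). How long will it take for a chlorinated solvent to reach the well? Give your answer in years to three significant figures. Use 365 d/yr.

Hydraulic gradient i = (220.10 − 219.33) / 451 = 0.77 / 451 = 0.001707
K = 0.00127 m/s × 86400 s/d = 109.7 m/d
Darcy flux q = K·i = 109.7 × 0.001707 = 0.1873 m/d
Average linear velocity = 0.1873 / 0.15 = 1.249 m/d
t = L / v = 1280 / 1.249 = 1025 d
   = 1025 / 365 = 2.81 yr

2.81 years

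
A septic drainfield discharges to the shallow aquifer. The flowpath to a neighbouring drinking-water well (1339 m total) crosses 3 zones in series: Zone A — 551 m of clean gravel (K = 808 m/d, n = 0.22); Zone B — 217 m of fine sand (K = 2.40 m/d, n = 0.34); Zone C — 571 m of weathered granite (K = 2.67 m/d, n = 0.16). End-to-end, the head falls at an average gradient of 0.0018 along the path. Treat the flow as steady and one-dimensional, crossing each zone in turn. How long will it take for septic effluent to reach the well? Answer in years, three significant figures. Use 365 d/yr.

99.3 years

For zones in series the flux q is common to all zones; the equivalent conductivity is the harmonic (thickness-weighted) mean, K_eq = L_total / Σ(L_j/K_j).
Σ(L/K) = 551/808 + 217/2.40 + 571/2.67 = 0.6819 + 90.42 + 213.9 = 305.0 d
K_eq = L_total / Σ(L/K) = 1339 / 305.0 = 4.391 m/d
q = K_eq · i = 4.391 × 0.0018 = 0.007903 m/d (same in every zone)
Zone A: v = q/n = 0.007903/0.22 = 0.03592 m/d → t_A = 551/0.03592 = 15340 d
Zone B: v = q/n = 0.007903/0.34 = 0.02325 m/d → t_B = 217/0.02325 = 9335 d
Zone C: v = q/n = 0.007903/0.16 = 0.04940 m/d → t_C = 571/0.04940 = 11560 d
Total t = 15340 + 9335 + 11560 = 36230 d
   = 36230 / 365 = 99.3 yr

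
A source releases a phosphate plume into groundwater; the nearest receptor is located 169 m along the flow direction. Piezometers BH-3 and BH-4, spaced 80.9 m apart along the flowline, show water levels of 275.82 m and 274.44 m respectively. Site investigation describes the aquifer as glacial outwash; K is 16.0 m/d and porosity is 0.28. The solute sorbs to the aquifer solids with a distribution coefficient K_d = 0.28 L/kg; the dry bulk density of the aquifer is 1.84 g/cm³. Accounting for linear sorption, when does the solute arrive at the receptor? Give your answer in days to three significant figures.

Hydraulic gradient i = (275.82 − 274.44) / 80.9 = 1.38 / 80.9 = 0.01706
Specific discharge q = 16.0 × 0.01706 = 0.2729 m/d
v = Ki/n = 16.0·0.01706/0.28 = 0.9747 m/d
Retardation R = 1 + ρ_b·K_d/n = 1 + 1.84×0.28/0.28 = 2.840
Contaminant velocity v_c = v/R = 0.9747/2.840 = 0.3432 m/d
t = L/v_c = 169/0.3432 = 492.4 d

492 days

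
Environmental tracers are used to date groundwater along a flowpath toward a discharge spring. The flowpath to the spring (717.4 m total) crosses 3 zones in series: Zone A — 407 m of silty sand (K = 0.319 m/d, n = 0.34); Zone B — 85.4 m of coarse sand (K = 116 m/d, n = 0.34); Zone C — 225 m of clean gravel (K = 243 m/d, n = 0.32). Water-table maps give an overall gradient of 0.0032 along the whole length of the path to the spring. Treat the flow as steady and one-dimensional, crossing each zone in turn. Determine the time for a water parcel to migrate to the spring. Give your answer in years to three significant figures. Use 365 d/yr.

365 years

Continuity: the same q passes through each zone, so ΔH = q·Σ(L_j/K_j) — the zones act as resistances in series.
Σ(L/K) = 407/0.319 + 85.4/116 + 225/243 = 1276 + 0.7362 + 0.9259 = 1278 d
K_eq = L_total / Σ(L/K) = 717.4 / 1278 = 0.5616 m/d
q = K_eq · i = 0.5616 × 0.0032 = 0.001797 m/d (same in every zone)
Zone A: v = q/n = 0.001797/0.34 = 0.005285 m/d → t_A = 407/0.005285 = 77010 d
Zone B: v = q/n = 0.001797/0.34 = 0.005285 m/d → t_B = 85.4/0.005285 = 16160 d
Zone C: v = q/n = 0.001797/0.32 = 0.005616 m/d → t_C = 225/0.005616 = 40070 d
Total t = 77010 + 16160 + 40070 = 133200 d
   = 133200 / 365 = 365 yr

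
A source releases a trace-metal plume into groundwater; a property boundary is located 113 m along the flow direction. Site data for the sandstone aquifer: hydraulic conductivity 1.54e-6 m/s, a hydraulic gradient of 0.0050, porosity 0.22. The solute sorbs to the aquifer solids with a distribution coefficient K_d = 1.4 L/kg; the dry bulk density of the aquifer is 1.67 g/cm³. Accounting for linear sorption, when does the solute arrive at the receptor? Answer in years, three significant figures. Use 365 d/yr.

K = 1.54e-6 m/s × 86400 s/d = 0.1331 m/d
Darcy flux q = K·i = 0.1331 × 0.0050 = 6.653e-4 m/d
Seepage velocity v = q / n = 6.653e-4 / 0.22 = 0.003024 m/d
Retardation R = 1 + ρ_b·K_d/n = 1 + 1.67×1.4/0.22 = 11.63
Contaminant velocity v_c = v/R = 0.003024/11.63 = 2.601e-4 m/d
t = L/v_c = 113/2.601e-4 = 434500 d
   = 434500/365 = 1190 yr

1190 years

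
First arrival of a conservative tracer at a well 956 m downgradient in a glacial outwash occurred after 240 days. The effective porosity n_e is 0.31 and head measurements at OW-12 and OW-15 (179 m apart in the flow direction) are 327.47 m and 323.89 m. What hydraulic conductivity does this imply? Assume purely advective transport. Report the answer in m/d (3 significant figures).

Hydraulic gradient i = (327.47 − 323.89) / 179 = 3.58 / 179 = 0.02000
v = L / t = 956 / 240 = 3.983 m/d
K = v · n / i = 3.983 × 0.31 / 0.02000 = 61.7 m/d

61.7 m/d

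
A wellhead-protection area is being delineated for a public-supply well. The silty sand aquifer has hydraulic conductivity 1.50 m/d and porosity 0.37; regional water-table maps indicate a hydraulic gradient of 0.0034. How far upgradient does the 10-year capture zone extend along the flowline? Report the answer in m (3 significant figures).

50.3 m

Darcy flux q = K·i = 1.50 × 0.0034 = 0.005100 m/d
v = Ki/n = 1.50·0.0034/0.37 = 0.01378 m/d
T = 10 yr × 365 = 3650 d
L = v × T = 0.01378 × 3650 = 50.31 m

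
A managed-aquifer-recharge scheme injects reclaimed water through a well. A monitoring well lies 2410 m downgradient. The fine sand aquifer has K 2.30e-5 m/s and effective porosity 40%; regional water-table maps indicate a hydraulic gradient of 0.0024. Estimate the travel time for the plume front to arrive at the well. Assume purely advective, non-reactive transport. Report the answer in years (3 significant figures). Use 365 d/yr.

K = 2.30e-5 m/s × 86400 s/d = 1.987 m/d
q = Ki = 1.987 × 0.0024 = 0.004769 m/d
Seepage velocity v = q / n = 0.004769 / 0.40 = 0.01192 m/d
t = L / v = 2410 / 0.01192 = 202100 d
   = 202100 / 365 = 554 yr

554 years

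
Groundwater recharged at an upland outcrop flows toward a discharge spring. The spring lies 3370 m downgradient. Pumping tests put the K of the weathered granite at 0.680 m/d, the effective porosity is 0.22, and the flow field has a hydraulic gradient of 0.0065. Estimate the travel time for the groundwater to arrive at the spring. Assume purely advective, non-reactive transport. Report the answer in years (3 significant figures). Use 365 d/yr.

460 years

Specific discharge q = 0.680 × 0.0065 = 0.004420 m/d
Seepage velocity v = q / n = 0.004420 / 0.22 = 0.02009 m/d
t = L / v = 3370 / 0.02009 = 167700 d
   = 167700 / 365 = 460 yr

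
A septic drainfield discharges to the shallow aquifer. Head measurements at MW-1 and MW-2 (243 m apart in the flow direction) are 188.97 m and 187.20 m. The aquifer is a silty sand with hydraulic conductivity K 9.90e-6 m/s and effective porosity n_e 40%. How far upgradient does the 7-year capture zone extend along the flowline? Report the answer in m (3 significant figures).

39.8 m

Hydraulic gradient i = (188.97 − 187.20) / 243 = 1.77 / 243 = 0.007284
K = 9.90e-6 m/s × 86400 s/d = 0.8554 m/d
Darcy flux q = K·i = 0.8554 × 0.007284 = 0.006230 m/d
v_s = q/n_e = 0.006230/0.40 = 0.01558 m/d
T = 7 yr × 365 = 2555 d
L = v × T = 0.01558 × 2555 = 39.80 m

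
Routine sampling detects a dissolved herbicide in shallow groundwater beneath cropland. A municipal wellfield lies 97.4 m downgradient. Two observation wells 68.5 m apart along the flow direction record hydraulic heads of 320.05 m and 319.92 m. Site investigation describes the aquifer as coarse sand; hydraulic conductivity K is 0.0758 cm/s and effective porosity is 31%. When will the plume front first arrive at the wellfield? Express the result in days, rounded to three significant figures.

243 days

Hydraulic gradient i = (320.05 − 319.92) / 68.5 = 0.13 / 68.5 = 0.001898
K = 0.0758 cm/s × 864 = 65.49 m/d
Specific discharge q = 65.49 × 0.001898 = 0.1243 m/d
Seepage velocity v = q / n = 0.1243 / 0.31 = 0.4009 m/d
t = L / v = 97.4 / 0.4009 = 242.9 d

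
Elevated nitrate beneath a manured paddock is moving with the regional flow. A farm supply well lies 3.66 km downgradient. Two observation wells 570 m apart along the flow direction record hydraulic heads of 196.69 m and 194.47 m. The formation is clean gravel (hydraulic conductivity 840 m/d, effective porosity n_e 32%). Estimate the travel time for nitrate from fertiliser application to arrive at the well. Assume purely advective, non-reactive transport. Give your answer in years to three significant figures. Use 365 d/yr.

0.981 years

Hydraulic gradient i = (196.69 − 194.47) / 570 = 2.22 / 570 = 0.003895
Darcy flux q = K·i = 840 × 0.003895 = 3.272 m/d
Seepage velocity v = q / n = 3.272 / 0.32 = 10.22 m/d
L = 3.66 km = 3660 m
t = L / v = 3660 / 10.22 = 358.0 d
   = 358.0 / 365 = 0.981 yr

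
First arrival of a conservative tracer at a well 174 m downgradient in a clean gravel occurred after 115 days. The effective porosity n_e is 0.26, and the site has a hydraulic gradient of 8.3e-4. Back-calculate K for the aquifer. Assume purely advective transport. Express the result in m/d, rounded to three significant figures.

474 m/d

v = L / t = 174 / 115 = 1.513 m/d
K = v · n / i = 1.513 × 0.26 / 8.3e-4 = 474 m/d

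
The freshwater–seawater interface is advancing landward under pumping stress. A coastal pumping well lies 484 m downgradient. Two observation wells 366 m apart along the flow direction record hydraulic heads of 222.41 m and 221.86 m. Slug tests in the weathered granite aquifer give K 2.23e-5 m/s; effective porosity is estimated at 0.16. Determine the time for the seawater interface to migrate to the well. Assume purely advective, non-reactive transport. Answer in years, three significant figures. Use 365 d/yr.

73.3 years

Hydraulic gradient i = (222.41 − 221.86) / 366 = 0.55 / 366 = 0.001503
K = 2.23e-5 m/s × 86400 s/d = 1.927 m/d
Specific discharge q = 1.927 × 0.001503 = 0.002895 m/d
v = Ki/n = 1.927·0.001503/0.16 = 0.01810 m/d
t = L / v = 484 / 0.01810 = 26750 d
   = 26750 / 365 = 73.3 yr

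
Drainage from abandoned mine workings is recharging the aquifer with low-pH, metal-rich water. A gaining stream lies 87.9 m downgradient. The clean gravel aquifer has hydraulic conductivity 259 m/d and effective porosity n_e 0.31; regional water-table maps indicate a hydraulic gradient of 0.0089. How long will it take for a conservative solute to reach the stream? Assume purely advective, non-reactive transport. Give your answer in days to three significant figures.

11.8 days

Darcy flux q = K·i = 259 × 0.0089 = 2.305 m/d
v = Ki/n = 259·0.0089/0.31 = 7.436 m/d
t = L / v = 87.9 / 7.436 = 11.82 d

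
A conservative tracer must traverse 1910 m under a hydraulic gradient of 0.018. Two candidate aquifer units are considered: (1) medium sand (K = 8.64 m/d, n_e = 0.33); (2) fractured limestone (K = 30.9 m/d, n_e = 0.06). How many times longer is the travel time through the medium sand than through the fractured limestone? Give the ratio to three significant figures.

19.7

Unit 1 (medium sand): v = 8.64×0.018/0.33 = 0.4713 m/d, t = 1910/0.4713 = 4053 d
Unit 2 (fractured limestone): v = 30.9×0.018/0.06 = 9.270 m/d, t = 1910/9.270 = 206.0 d
t(medium sand) / t(fractured limestone) = 4053/206.0 = 19.7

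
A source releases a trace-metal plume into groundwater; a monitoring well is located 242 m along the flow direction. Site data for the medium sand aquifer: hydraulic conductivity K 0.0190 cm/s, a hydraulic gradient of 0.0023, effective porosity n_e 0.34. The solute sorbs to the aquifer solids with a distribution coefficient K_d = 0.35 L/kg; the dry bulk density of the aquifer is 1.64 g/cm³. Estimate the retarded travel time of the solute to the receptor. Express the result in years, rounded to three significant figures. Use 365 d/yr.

16.0 years

K = 0.0190 cm/s × 864 = 16.42 m/d
Specific discharge q = 16.42 × 0.0023 = 0.03776 m/d
Average linear velocity = 0.03776 / 0.34 = 0.1110 m/d
Retardation R = 1 + ρ_b·K_d/n = 1 + 1.64×0.35/0.34 = 2.688
Contaminant velocity v_c = v/R = 0.1110/2.688 = 0.04131 m/d
t = L/v_c = 242/0.04131 = 5858 d
   = 5858/365 = 16.0 yr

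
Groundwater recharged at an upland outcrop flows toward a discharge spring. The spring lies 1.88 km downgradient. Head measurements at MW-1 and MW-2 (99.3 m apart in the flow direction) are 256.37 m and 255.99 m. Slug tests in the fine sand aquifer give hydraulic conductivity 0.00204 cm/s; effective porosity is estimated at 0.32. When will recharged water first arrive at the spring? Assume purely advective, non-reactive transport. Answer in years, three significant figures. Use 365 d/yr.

244 years

Hydraulic gradient i = (256.37 − 255.99) / 99.3 = 0.38 / 99.3 = 0.003827
K = 0.00204 cm/s × 864 = 1.763 m/d
Specific discharge q = 1.763 × 0.003827 = 0.006745 m/d
Average linear velocity = 0.006745 / 0.32 = 0.02108 m/d
L = 1.88 km = 1880 m
t = L / v = 1880 / 0.02108 = 89190 d
   = 89190 / 365 = 244 yr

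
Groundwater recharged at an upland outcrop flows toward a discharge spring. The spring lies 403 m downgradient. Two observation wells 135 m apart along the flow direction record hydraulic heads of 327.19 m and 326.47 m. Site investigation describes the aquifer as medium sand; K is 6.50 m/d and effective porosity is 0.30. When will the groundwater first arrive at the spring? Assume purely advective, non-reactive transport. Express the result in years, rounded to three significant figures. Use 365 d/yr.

9.55 years

Hydraulic gradient i = (327.19 − 326.47) / 135 = 0.72 / 135 = 0.005333
Specific discharge q = 6.50 × 0.005333 = 0.03467 m/d
Seepage velocity v = q / n = 0.03467 / 0.30 = 0.1156 m/d
t = L / v = 403 / 0.1156 = 3488 d
   = 3488 / 365 = 9.55 yr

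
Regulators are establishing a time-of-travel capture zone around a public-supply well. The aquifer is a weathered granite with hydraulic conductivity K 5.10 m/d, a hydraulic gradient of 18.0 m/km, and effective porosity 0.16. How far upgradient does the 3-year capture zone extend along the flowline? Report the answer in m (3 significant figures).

Darcy flux q = K·i = 5.10 × 0.018 = 0.09180 m/d
Average linear velocity = 0.09180 / 0.16 = 0.5738 m/d
T = 3 yr × 365 = 1095 d
L = v × T = 0.5738 × 1095 = 628.3 m

628 m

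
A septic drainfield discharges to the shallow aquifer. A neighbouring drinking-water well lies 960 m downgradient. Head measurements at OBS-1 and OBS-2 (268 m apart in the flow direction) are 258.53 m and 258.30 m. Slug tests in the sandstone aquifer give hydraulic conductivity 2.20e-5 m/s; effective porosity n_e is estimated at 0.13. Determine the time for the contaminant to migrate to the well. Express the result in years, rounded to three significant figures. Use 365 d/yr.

210 years

Hydraulic gradient i = (258.53 − 258.30) / 268 = 0.23 / 268 = 8.582e-4
K = 2.20e-5 m/s × 86400 s/d = 1.901 m/d
Specific discharge q = 1.901 × 8.582e-4 = 0.001631 m/d
Average linear velocity = 0.001631 / 0.13 = 0.01255 m/d
t = L / v = 960 / 0.01255 = 76500 d
   = 76500 / 365 = 210 yr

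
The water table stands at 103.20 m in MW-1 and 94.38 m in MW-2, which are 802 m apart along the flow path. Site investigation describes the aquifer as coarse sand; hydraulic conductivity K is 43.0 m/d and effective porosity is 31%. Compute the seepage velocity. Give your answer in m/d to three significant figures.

Hydraulic gradient i = (103.20 − 94.38) / 802 = 8.82 / 802 = 0.01100
q = Ki = 43.0 × 0.01100 = 0.4729 m/d
Seepage velocity v = q / n = 0.4729 / 0.31 = 1.525 m/d

1.53 m/d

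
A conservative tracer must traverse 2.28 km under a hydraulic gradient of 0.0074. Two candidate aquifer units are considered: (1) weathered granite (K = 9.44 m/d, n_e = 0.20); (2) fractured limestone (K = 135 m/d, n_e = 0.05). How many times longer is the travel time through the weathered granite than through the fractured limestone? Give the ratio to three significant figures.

Unit 1 (weathered granite): v = 9.44×0.0074/0.20 = 0.3493 m/d, t = 2280/0.3493 = 6528 d
Unit 2 (fractured limestone): v = 135×0.0074/0.05 = 19.98 m/d, t = 2280/19.98 = 114.1 d
t(weathered granite) / t(fractured limestone) = 6528/114.1 = 57.2

57.2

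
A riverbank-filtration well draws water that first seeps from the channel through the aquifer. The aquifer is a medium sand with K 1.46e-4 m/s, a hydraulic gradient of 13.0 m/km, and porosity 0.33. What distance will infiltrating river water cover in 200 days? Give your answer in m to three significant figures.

99.4 m

K = 1.46e-4 m/s × 86400 s/d = 12.61 m/d
q = Ki = 12.61 × 0.013 = 0.1640 m/d
Average linear velocity = 0.1640 / 0.33 = 0.4969 m/d
L = v × T = 0.4969 × 200 = 99.39 m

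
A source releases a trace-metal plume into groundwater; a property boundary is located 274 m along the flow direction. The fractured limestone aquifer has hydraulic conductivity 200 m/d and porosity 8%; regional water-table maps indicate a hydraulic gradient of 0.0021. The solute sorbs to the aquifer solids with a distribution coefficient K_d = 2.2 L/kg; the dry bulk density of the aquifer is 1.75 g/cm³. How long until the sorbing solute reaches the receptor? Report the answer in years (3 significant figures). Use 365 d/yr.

7.02 years

q = Ki = 200 × 0.0021 = 0.4200 m/d
Seepage velocity v = q / n = 0.4200 / 0.08 = 5.250 m/d
Retardation R = 1 + ρ_b·K_d/n = 1 + 1.75×2.2/0.08 = 49.13
Contaminant velocity v_c = v/R = 5.250/49.13 = 0.1069 m/d
t = L/v_c = 274/0.1069 = 2564 d
   = 2564/365 = 7.02 yr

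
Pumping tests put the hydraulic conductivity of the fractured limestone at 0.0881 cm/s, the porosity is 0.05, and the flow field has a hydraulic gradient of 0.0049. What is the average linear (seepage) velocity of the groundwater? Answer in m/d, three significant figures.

K = 0.0881 cm/s × 864 = 76.12 m/d
Darcy flux q = K·i = 76.12 × 0.0049 = 0.3730 m/d
v_s = q/n_e = 0.3730/0.05 = 7.460 m/d

7.46 m/d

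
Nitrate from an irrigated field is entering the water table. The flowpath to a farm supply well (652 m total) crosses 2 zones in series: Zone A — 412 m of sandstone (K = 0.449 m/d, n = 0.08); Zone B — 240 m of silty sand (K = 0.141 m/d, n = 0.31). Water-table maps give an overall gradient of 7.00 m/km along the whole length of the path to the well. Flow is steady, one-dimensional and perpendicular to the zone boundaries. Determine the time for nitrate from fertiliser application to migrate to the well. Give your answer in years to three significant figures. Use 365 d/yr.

For zones in series the flux q is common to all zones; the equivalent conductivity is the harmonic (thickness-weighted) mean, K_eq = L_total / Σ(L_j/K_j).
Σ(L/K) = 412/0.449 + 240/0.141 = 917.6 + 1702 = 2620 d
K_eq = L_total / Σ(L/K) = 652 / 2620 = 0.2489 m/d
q = K_eq · i = 0.2489 × 0.0070 = 0.001742 m/d (same in every zone)
Zone A: v = q/n = 0.001742/0.08 = 0.02178 m/d → t_A = 412/0.02178 = 18920 d
Zone B: v = q/n = 0.001742/0.31 = 0.005620 m/d → t_B = 240/0.005620 = 42710 d
Total t = 18920 + 42710 = 61620 d
   = 61620 / 365 = 169 yr

169 years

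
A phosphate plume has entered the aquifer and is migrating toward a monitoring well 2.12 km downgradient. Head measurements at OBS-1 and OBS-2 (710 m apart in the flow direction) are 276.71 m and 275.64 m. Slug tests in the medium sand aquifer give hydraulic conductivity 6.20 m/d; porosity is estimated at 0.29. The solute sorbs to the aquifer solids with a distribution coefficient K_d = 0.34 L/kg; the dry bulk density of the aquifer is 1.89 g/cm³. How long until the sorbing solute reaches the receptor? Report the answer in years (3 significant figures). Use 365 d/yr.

Hydraulic gradient i = (276.71 − 275.64) / 710 = 1.07 / 710 = 0.001507
Specific discharge q = 6.20 × 0.001507 = 0.009344 m/d
Average linear velocity = 0.009344 / 0.29 = 0.03222 m/d
Retardation R = 1 + ρ_b·K_d/n = 1 + 1.89×0.34/0.29 = 3.216
Contaminant velocity v_c = v/R = 0.03222/3.216 = 0.01002 m/d
L = 2.12 km = 2120 m
t = L/v_c = 2120/0.01002 = 211600 d
   = 211600/365 = 580 yr

580 years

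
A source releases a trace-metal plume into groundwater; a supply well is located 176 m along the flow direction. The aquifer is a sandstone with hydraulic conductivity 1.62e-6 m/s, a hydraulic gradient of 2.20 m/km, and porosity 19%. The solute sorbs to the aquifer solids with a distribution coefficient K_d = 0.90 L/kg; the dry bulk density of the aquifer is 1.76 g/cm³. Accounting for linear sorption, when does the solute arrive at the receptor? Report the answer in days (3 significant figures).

1.01e6 days

K = 1.62e-6 m/s × 86400 s/d = 0.1400 m/d
Darcy flux q = K·i = 0.1400 × 0.0022 = 3.079e-4 m/d
Seepage velocity v = q / n = 3.079e-4 / 0.19 = 0.001621 m/d
Retardation R = 1 + ρ_b·K_d/n = 1 + 1.76×0.90/0.19 = 9.337
Contaminant velocity v_c = v/R = 0.001621/9.337 = 1.736e-4 m/d
t = L/v_c = 176/1.736e-4 = 1.014e6 d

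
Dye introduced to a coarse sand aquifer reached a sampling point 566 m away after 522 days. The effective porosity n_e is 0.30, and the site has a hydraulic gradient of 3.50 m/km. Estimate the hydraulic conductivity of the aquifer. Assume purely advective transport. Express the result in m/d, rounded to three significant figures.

92.9 m/d

v = L / t = 566 / 522 = 1.084 m/d
K = v · n / i = 1.084 × 0.30 / 0.0035 = 92.9 m/d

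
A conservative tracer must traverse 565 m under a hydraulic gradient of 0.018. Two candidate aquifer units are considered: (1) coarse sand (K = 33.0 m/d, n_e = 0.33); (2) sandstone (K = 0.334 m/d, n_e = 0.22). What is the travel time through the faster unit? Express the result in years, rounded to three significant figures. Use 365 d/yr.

0.860 years

Unit 1 (coarse sand): v = 33.0×0.018/0.33 = 1.800 m/d, t = 565/1.800 = 313.9 d
Unit 2 (sandstone): v = 0.334×0.018/0.22 = 0.02733 m/d, t = 565/0.02733 = 20680 d
Faster: 313.9 d / 365 = 0.860 yr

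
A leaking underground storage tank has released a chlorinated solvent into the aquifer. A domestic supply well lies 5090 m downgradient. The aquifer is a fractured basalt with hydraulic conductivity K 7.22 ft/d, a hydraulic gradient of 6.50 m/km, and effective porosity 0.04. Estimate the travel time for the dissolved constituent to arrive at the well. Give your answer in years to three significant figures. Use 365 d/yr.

39.0 years

K = 7.22 ft/d × 0.3048 = 2.201 m/d
Darcy flux q = K·i = 2.201 × 0.0065 = 0.01430 m/d
Seepage velocity v = q / n = 0.01430 / 0.04 = 0.3576 m/d
t = L / v = 5090 / 0.3576 = 14230 d
   = 14230 / 365 = 39.0 yr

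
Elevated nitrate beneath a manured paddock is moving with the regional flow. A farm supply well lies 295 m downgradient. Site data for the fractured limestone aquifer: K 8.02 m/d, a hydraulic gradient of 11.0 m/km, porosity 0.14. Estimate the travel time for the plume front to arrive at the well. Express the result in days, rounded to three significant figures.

468 days

Darcy flux q = K·i = 8.02 × 0.011 = 0.08822 m/d
Seepage velocity v = q / n = 0.08822 / 0.14 = 0.6301 m/d
t = L / v = 295 / 0.6301 = 468.1 d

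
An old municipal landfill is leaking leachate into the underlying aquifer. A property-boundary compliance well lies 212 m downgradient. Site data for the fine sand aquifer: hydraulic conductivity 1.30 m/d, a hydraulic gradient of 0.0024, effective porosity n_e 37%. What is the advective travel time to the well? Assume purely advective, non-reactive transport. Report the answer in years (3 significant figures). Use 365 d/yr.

Darcy flux q = K·i = 1.30 × 0.0024 = 0.003120 m/d
v_s = q/n_e = 0.003120/0.37 = 0.008432 m/d
t = L / v = 212 / 0.008432 = 25140 d
   = 25140 / 365 = 68.9 yr

68.9 years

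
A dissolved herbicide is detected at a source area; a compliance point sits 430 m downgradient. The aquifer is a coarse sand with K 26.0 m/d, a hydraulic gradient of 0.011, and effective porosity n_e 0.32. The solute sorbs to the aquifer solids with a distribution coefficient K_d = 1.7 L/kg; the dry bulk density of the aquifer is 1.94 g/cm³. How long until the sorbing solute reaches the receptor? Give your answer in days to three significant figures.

5440 days

Specific discharge q = 26.0 × 0.011 = 0.2860 m/d
Average linear velocity = 0.2860 / 0.32 = 0.8937 m/d
Retardation R = 1 + ρ_b·K_d/n = 1 + 1.94×1.7/0.32 = 11.31
Contaminant velocity v_c = v/R = 0.8937/11.31 = 0.07905 m/d
t = L/v_c = 430/0.07905 = 5440 d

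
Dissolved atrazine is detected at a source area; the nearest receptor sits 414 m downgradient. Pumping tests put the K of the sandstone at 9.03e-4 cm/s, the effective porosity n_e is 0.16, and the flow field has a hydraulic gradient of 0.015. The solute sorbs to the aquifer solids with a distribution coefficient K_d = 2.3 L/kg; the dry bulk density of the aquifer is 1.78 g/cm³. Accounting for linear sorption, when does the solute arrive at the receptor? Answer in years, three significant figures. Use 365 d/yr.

K = 9.03e-4 cm/s × 864 = 0.7802 m/d
Darcy flux q = K·i = 0.7802 × 0.015 = 0.01170 m/d
v_s = q/n_e = 0.01170/0.16 = 0.07314 m/d
Retardation R = 1 + ρ_b·K_d/n = 1 + 1.78×2.3/0.16 = 26.59
Contaminant velocity v_c = v/R = 0.07314/26.59 = 0.002751 m/d
t = L/v_c = 414/0.002751 = 150500 d
   = 150500/365 = 412 yr

412 years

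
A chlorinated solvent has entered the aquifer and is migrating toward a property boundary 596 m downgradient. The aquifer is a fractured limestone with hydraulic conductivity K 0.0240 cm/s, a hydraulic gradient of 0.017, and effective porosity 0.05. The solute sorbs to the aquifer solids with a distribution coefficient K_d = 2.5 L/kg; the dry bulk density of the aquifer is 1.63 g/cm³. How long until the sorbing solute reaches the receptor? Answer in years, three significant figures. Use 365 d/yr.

K = 0.0240 cm/s × 864 = 20.74 m/d
Darcy flux q = K·i = 20.74 × 0.017 = 0.3525 m/d
v_s = q/n_e = 0.3525/0.05 = 7.050 m/d
Retardation R = 1 + ρ_b·K_d/n = 1 + 1.63×2.5/0.05 = 82.50
Contaminant velocity v_c = v/R = 7.050/82.50 = 0.08546 m/d
t = L/v_c = 596/0.08546 = 6974 d
   = 6974/365 = 19.1 yr

19.1 years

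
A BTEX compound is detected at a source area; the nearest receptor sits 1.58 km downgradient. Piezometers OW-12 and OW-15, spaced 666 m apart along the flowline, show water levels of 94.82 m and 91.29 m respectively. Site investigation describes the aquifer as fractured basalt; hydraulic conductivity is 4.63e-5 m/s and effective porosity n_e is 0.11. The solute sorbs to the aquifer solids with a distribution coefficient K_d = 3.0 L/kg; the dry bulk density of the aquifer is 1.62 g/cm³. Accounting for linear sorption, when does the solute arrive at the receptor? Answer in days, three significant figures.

Hydraulic gradient i = (94.82 − 91.29) / 666 = 3.53 / 666 = 0.005300
K = 4.63e-5 m/s × 86400 s/d = 4.000 m/d
Darcy flux q = K·i = 4.000 × 0.005300 = 0.02120 m/d
Seepage velocity v = q / n = 0.02120 / 0.11 = 0.1928 m/d
Retardation R = 1 + ρ_b·K_d/n = 1 + 1.62×3.0/0.11 = 45.18
Contaminant velocity v_c = v/R = 0.1928/45.18 = 0.004266 m/d
L = 1.58 km = 1580 m
t = L/v_c = 1580/0.004266 = 370400 d

370000 days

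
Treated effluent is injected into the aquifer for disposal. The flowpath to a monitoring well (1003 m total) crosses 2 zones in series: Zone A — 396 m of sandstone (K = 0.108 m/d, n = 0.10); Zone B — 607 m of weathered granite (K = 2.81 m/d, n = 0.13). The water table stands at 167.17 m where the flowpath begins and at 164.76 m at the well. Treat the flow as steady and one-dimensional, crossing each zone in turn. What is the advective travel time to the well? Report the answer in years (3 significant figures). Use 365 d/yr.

523 years

Total head drop ΔH = 167.17 − 164.76 = 2.41 m
Continuity: the same q passes through each zone, so ΔH = q·Σ(L_j/K_j) — the zones act as resistances in series.
Σ(L/K) = 396/0.108 + 607/2.81 = 3667 + 216.0 = 3883 d
q = ΔH / Σ(L/K) = 2.41 / 3883 = 6.207e-4 m/d (same in every zone)
Zone A: v = q/n = 6.207e-4/0.10 = 0.006207 m/d → t_A = 396/0.006207 = 63800 d
Zone B: v = q/n = 6.207e-4/0.13 = 0.004775 m/d → t_B = 607/0.004775 = 127100 d
Total t = 63800 + 127100 = 190900 d
   = 190900 / 365 = 523 yr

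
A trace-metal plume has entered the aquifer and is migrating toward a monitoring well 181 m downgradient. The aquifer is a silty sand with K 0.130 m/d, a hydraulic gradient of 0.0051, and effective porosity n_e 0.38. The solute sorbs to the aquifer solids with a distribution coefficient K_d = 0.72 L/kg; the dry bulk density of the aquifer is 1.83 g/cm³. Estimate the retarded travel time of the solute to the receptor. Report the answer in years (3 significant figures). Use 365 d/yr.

Darcy flux q = K·i = 0.130 × 0.0051 = 6.630e-4 m/d
v_s = q/n_e = 6.630e-4/0.38 = 0.001745 m/d
Retardation R = 1 + ρ_b·K_d/n = 1 + 1.83×0.72/0.38 = 4.467
Contaminant velocity v_c = v/R = 0.001745/4.467 = 3.906e-4 m/d
t = L/v_c = 181/3.906e-4 = 463400 d
   = 463400/365 = 1270 yr

1270 years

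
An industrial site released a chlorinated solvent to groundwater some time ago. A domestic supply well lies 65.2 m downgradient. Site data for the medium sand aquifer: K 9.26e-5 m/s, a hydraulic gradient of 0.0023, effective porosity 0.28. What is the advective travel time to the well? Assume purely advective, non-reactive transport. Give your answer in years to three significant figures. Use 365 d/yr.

2.72 years

K = 9.26e-5 m/s × 86400 s/d = 8.001 m/d
Specific discharge q = 8.001 × 0.0023 = 0.01840 m/d
v_s = q/n_e = 0.01840/0.28 = 0.06572 m/d
t = L / v = 65.2 / 0.06572 = 992.1 d
   = 992.1 / 365 = 2.72 yr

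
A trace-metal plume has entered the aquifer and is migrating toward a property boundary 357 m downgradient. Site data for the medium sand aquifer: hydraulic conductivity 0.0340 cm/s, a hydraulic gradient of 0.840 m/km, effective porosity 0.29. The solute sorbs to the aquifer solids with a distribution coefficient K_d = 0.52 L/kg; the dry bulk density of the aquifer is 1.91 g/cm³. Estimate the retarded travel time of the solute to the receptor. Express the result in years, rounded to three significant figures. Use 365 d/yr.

50.9 years

K = 0.0340 cm/s × 864 = 29.38 m/d
q = Ki = 29.38 × 8.4e-4 = 0.02468 m/d
Seepage velocity v = q / n = 0.02468 / 0.29 = 0.08509 m/d
Retardation R = 1 + ρ_b·K_d/n = 1 + 1.91×0.52/0.29 = 4.425
Contaminant velocity v_c = v/R = 0.08509/4.425 = 0.01923 m/d
t = L/v_c = 357/0.01923 = 18560 d
   = 18560/365 = 50.9 yr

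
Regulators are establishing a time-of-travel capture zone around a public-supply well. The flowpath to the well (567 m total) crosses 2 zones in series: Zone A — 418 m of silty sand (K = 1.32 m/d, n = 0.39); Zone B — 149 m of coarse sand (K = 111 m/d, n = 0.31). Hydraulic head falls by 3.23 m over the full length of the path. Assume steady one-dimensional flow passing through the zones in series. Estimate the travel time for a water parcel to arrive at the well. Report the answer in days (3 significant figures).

Continuity: the same q passes through each zone, so ΔH = q·Σ(L_j/K_j) — the zones act as resistances in series.
Σ(L/K) = 418/1.32 + 149/111 = 316.7 + 1.342 = 318.0 d
q = ΔH / Σ(L/K) = 3.23 / 318.0 = 0.01016 m/d (same in every zone)
Zone A: v = q/n = 0.01016/0.39 = 0.02604 m/d → t_A = 418/0.02604 = 16050 d
Zone B: v = q/n = 0.01016/0.31 = 0.03276 m/d → t_B = 149/0.03276 = 4548 d
Total t = 16050 + 4548 = 20600 d

20600 days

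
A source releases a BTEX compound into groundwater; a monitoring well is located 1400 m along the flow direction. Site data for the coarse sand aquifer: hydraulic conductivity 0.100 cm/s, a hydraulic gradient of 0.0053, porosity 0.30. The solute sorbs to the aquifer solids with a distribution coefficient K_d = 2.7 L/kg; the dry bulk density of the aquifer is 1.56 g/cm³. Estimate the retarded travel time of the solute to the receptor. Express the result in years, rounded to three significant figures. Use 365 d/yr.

37.8 years

K = 0.100 cm/s × 864 = 86.40 m/d
q = Ki = 86.40 × 0.0053 = 0.4579 m/d
v = Ki/n = 86.40·0.0053/0.30 = 1.526 m/d
Retardation R = 1 + ρ_b·K_d/n = 1 + 1.56×2.7/0.30 = 15.04
Contaminant velocity v_c = v/R = 1.526/15.04 = 0.1015 m/d
t = L/v_c = 1400/0.1015 = 13790 d
   = 13790/365 = 37.8 yr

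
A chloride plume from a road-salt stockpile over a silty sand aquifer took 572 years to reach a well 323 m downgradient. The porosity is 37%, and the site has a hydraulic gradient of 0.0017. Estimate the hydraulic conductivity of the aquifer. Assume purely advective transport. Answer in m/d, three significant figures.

0.337 m/d

t = 572 years = 208800 d
v = L / t = 323 / 208800 = 0.001547 m/d
K = v · n / i = 0.001547 × 0.37 / 0.0017 = 0.337 m/d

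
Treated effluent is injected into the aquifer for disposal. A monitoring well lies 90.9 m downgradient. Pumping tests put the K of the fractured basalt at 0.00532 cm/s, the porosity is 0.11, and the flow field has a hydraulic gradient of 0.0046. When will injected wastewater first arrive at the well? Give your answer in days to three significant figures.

K = 0.00532 cm/s × 864 = 4.596 m/d
Specific discharge q = 4.596 × 0.0046 = 0.02114 m/d
Average linear velocity = 0.02114 / 0.11 = 0.1922 m/d
t = L / v = 90.9 / 0.1922 = 472.9 d

473 days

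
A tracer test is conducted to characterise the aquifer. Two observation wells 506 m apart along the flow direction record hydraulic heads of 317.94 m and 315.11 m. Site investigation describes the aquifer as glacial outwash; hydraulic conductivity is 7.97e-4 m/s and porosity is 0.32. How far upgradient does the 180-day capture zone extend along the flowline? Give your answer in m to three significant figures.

Hydraulic gradient i = (317.94 − 315.11) / 506 = 2.83 / 506 = 0.005593
K = 7.97e-4 m/s × 86400 s/d = 68.86 m/d
Darcy flux q = K·i = 68.86 × 0.005593 = 0.3851 m/d
v_s = q/n_e = 0.3851/0.32 = 1.204 m/d
L = v × T = 1.204 × 180 = 216.6 m

217 m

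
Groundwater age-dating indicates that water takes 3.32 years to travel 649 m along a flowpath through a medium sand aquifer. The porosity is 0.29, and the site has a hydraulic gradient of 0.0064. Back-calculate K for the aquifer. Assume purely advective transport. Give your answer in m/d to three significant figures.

24.3 m/d

t = 3.32 years = 1212 d
v = L / t = 649 / 1212 = 0.5356 m/d
K = v · n / i = 0.5356 × 0.29 / 0.0064 = 24.3 m/d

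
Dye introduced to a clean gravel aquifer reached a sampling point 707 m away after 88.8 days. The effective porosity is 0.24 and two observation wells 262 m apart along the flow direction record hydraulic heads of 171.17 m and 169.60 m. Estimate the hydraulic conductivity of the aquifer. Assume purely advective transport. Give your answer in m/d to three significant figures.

319 m/d

Hydraulic gradient i = (171.17 − 169.60) / 262 = 1.57 / 262 = 0.005992
v = L / t = 707 / 88.8 = 7.962 m/d
K = v · n / i = 7.962 × 0.24 / 0.005992 = 319 m/d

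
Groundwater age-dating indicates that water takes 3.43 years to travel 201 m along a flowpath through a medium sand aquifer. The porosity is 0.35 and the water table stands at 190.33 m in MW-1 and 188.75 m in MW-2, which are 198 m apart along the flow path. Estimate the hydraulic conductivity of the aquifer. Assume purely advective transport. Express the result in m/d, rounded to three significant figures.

7.04 m/d

Hydraulic gradient i = (190.33 − 188.75) / 198 = 1.58 / 198 = 0.007980
t = 3.43 years = 1252 d
v = L / t = 201 / 1252 = 0.1605 m/d
K = v · n / i = 0.1605 × 0.35 / 0.007980 = 7.04 m/d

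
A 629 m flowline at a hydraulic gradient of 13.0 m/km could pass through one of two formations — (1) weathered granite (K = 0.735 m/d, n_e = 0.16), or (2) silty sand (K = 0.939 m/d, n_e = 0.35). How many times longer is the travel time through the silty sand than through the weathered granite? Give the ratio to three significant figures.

Unit 1 (weathered granite): v = 0.735×0.013/0.16 = 0.05972 m/d, t = 629/0.05972 = 10530 d
Unit 2 (silty sand): v = 0.939×0.013/0.35 = 0.03488 m/d, t = 629/0.03488 = 18030 d
t(silty sand) / t(weathered granite) = 18030/10530 = 1.71

1.71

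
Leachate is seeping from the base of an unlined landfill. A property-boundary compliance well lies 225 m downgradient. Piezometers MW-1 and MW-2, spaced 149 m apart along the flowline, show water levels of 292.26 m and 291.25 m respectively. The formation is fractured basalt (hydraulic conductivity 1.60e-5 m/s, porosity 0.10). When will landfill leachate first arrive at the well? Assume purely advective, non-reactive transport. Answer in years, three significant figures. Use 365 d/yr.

Hydraulic gradient i = (292.26 − 291.25) / 149 = 1.01 / 149 = 0.006779
K = 1.60e-5 m/s × 86400 s/d = 1.382 m/d
Darcy flux q = K·i = 1.382 × 0.006779 = 0.009371 m/d
v = Ki/n = 1.382·0.006779/0.10 = 0.09371 m/d
t = L / v = 225 / 0.09371 = 2401 d
   = 2401 / 365 = 6.58 yr

6.58 years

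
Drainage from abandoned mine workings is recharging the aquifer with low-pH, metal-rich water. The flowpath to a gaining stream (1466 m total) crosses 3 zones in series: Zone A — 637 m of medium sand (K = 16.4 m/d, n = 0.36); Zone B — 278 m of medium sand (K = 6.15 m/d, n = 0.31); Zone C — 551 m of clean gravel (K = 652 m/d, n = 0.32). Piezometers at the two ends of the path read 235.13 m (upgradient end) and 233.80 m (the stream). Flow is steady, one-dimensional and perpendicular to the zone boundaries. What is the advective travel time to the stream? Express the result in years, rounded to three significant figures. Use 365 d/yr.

86.0 years

Total head drop ΔH = 235.13 − 233.80 = 1.33 m
Steady 1-D flow in series ⇒ the Darcy flux q is identical in every zone and the zone head losses add (resistances L/K in series).
Σ(L/K) = 637/16.4 + 278/6.15 + 551/652 = 38.84 + 45.20 + 0.8451 = 84.89 d
q = ΔH / Σ(L/K) = 1.33 / 84.89 = 0.01567 m/d (same in every zone)
Zone A: v = q/n = 0.01567/0.36 = 0.04352 m/d → t_A = 637/0.04352 = 14640 d
Zone B: v = q/n = 0.01567/0.31 = 0.05054 m/d → t_B = 278/0.05054 = 5501 d
Zone C: v = q/n = 0.01567/0.32 = 0.04896 m/d → t_C = 551/0.04896 = 11250 d
Total t = 14640 + 5501 + 11250 = 31390 d
   = 31390 / 365 = 86.0 yr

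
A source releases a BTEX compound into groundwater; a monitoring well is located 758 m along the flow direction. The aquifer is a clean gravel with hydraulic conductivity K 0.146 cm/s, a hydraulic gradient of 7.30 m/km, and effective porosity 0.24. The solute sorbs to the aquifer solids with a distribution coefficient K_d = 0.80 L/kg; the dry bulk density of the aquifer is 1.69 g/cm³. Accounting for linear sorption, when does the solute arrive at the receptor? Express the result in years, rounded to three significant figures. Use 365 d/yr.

3.59 years

K = 0.146 cm/s × 864 = 126.1 m/d
Specific discharge q = 126.1 × 0.0073 = 0.9209 m/d
v_s = q/n_e = 0.9209/0.24 = 3.837 m/d
Retardation R = 1 + ρ_b·K_d/n = 1 + 1.69×0.80/0.24 = 6.633
Contaminant velocity v_c = v/R = 3.837/6.633 = 0.5784 m/d
t = L/v_c = 758/0.5784 = 1310 d
   = 1310/365 = 3.59 yr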